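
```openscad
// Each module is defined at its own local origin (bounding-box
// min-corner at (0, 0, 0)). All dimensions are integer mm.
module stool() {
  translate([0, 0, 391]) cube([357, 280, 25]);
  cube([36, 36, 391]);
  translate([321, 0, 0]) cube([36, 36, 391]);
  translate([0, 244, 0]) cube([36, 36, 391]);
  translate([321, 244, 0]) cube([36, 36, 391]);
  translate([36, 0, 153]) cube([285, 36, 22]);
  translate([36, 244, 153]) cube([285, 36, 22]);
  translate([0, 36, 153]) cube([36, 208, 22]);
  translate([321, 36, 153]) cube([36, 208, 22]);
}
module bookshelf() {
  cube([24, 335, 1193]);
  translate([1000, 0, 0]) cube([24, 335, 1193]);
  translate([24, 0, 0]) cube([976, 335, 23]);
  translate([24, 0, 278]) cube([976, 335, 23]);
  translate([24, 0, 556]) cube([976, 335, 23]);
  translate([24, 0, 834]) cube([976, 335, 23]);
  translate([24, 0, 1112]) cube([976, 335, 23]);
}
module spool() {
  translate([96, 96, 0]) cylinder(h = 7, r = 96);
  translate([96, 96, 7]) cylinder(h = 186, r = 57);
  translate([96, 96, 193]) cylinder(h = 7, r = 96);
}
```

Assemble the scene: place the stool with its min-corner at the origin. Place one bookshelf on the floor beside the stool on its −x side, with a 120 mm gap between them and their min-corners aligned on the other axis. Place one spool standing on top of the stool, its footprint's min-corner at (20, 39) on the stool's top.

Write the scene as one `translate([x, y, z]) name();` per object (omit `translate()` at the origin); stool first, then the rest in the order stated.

stool();
translate([-1144, 0, 0]) bookshelf();
translate([20, 39, 416]) spool();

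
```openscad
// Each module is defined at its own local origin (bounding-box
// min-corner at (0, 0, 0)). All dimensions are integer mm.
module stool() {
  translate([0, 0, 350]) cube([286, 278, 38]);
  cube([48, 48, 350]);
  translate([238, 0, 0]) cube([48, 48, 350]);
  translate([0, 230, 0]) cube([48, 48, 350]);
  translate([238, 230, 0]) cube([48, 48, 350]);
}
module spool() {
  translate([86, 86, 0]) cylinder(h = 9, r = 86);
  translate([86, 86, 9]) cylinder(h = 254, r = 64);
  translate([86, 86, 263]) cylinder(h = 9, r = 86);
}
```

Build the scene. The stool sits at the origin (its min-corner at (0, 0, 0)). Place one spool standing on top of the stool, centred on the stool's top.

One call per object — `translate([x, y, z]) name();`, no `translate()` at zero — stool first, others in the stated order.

stool();
translate([57, 53, 388]) spool();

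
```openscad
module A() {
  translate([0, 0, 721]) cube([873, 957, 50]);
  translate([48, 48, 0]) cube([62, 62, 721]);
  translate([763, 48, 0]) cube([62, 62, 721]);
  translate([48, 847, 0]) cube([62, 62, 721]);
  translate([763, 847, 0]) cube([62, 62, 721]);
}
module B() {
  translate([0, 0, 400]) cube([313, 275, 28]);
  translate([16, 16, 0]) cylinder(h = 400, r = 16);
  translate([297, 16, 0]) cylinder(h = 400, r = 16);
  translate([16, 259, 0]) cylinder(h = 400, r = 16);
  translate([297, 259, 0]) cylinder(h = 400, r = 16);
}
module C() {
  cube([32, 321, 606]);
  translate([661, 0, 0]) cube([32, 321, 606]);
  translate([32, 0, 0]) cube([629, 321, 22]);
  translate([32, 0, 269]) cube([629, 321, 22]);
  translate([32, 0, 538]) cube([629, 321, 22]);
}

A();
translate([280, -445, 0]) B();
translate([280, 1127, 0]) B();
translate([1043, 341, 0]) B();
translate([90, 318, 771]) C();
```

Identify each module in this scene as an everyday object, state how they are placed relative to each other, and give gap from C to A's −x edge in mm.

The bookshelf's min-x is at 90; the table's min-x is 0; gap = 90 mm.

A is a table. B is a stool. C is a bookshelf. Three stools sit around the table at the −y, +y, +x sides. The bookshelf is on top of the table, centred. The gap from the bookshelf to the table's −x edge is 90 mm.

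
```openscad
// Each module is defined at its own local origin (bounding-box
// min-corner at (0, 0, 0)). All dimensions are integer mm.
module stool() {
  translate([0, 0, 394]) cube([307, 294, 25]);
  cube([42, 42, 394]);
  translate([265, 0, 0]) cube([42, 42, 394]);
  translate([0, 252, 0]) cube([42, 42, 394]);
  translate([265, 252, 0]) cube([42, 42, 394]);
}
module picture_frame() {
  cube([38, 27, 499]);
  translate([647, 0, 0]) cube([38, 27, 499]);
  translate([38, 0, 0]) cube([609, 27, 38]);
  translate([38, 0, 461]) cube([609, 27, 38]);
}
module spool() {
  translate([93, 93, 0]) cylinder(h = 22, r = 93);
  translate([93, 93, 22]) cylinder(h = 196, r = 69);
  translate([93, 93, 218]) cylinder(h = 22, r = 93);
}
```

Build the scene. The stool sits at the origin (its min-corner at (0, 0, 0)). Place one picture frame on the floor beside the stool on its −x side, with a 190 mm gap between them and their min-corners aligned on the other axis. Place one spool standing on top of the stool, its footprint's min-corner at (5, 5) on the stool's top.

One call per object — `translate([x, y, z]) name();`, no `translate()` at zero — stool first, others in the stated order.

stool();
translate([-875, 0, 0]) picture_frame();
translate([5, 5, 419]) spool();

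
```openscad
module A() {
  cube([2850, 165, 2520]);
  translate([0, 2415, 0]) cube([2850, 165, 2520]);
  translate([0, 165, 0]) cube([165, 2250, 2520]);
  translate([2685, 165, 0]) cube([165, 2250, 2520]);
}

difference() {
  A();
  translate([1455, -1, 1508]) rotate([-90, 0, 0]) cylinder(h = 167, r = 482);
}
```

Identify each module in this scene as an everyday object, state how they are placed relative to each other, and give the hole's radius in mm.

A is a house frame. The house frame has a circular hole through its front wall. The hole's radius is 482 mm.

The subtracted cylinder has r = 482 mm.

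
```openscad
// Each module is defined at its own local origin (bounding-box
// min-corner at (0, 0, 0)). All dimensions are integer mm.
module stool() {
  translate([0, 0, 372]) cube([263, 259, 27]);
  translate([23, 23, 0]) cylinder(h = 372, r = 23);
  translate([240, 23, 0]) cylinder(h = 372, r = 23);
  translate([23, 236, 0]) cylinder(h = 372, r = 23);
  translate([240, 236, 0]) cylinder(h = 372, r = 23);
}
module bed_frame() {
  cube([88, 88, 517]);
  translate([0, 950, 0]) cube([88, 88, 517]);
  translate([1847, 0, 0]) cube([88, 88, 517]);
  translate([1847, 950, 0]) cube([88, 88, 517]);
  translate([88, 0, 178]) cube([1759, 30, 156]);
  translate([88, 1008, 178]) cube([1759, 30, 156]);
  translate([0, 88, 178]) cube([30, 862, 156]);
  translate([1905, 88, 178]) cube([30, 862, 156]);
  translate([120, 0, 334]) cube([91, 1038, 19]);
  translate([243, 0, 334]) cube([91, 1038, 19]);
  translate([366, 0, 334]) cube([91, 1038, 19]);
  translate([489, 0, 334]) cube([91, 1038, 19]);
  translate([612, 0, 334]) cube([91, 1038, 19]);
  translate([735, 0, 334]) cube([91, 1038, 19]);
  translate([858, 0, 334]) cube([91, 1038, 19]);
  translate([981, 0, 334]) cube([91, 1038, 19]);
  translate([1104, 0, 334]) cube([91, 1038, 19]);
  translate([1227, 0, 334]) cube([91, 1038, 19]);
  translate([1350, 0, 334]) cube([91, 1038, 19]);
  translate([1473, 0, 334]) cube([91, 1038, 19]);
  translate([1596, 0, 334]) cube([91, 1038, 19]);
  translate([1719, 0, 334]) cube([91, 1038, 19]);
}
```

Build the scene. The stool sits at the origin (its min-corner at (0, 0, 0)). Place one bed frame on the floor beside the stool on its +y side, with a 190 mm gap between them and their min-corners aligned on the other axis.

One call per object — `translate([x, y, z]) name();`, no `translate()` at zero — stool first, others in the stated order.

stool();
translate([0, 449, 0]) bed_frame();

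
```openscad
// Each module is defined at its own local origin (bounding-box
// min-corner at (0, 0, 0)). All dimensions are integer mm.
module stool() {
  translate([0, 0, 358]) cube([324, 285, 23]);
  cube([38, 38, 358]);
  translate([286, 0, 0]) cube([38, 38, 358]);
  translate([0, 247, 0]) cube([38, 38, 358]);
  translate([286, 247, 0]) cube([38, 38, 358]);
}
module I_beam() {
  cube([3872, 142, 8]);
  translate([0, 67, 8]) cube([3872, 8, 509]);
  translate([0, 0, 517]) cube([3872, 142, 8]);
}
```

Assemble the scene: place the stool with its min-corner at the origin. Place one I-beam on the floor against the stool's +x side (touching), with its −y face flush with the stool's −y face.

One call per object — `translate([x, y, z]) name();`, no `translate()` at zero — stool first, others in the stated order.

stool();
translate([324, 0, 0]) I_beam();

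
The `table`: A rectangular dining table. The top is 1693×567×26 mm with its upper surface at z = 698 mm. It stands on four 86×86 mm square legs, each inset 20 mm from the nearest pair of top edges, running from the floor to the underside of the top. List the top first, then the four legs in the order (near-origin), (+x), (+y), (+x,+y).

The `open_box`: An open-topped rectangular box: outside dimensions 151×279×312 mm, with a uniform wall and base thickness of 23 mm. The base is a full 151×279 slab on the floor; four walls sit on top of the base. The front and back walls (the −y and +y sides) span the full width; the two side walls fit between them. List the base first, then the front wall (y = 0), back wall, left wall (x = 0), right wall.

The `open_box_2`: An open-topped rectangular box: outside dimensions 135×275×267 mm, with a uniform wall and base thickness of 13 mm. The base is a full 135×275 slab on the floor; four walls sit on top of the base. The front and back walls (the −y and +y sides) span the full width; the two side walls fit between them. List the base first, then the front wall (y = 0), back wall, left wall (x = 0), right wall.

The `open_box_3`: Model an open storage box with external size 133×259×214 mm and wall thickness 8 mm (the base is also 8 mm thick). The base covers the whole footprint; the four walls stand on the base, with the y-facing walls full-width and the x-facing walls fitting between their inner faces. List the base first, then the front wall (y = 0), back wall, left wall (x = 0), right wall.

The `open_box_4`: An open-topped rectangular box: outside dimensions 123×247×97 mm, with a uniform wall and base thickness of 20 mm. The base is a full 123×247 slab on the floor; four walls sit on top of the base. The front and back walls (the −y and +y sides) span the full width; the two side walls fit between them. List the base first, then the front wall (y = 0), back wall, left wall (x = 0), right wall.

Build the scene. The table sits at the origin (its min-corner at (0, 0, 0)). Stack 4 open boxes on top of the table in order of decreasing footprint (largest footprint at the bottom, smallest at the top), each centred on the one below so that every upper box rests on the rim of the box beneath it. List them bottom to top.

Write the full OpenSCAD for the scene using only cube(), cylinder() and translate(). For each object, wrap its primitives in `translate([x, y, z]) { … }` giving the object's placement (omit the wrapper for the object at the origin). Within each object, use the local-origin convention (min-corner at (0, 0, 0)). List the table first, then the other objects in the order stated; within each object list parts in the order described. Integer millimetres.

translate([0, 0, 672]) cube([1693, 567, 26]);
translate([20, 20, 0]) cube([86, 86, 672]);
translate([1587, 20, 0]) cube([86, 86, 672]);
translate([20, 461, 0]) cube([86, 86, 672]);
translate([1587, 461, 0]) cube([86, 86, 672]);
translate([771, 144, 698]) {
  cube([151, 279, 23]);
  translate([0, 0, 23]) cube([151, 23, 289]);
  translate([0, 256, 23]) cube([151, 23, 289]);
  translate([0, 23, 23]) cube([23, 233, 289]);
  translate([128, 23, 23]) cube([23, 233, 289]);
}
translate([779, 146, 1010]) {
  cube([135, 275, 13]);
  translate([0, 0, 13]) cube([135, 13, 254]);
  translate([0, 262, 13]) cube([135, 13, 254]);
  translate([0, 13, 13]) cube([13, 249, 254]);
  translate([122, 13, 13]) cube([13, 249, 254]);
}
translate([780, 154, 1277]) {
  cube([133, 259, 8]);
  translate([0, 0, 8]) cube([133, 8, 206]);
  translate([0, 251, 8]) cube([133, 8, 206]);
  translate([0, 8, 8]) cube([8, 243, 206]);
  translate([125, 8, 8]) cube([8, 243, 206]);
}
translate([785, 160, 1491]) {
  cube([123, 247, 20]);
  translate([0, 0, 20]) cube([123, 20, 77]);
  translate([0, 227, 20]) cube([123, 20, 77]);
  translate([0, 20, 20]) cube([20, 207, 77]);
  translate([103, 20, 20]) cube([20, 207, 77]);
}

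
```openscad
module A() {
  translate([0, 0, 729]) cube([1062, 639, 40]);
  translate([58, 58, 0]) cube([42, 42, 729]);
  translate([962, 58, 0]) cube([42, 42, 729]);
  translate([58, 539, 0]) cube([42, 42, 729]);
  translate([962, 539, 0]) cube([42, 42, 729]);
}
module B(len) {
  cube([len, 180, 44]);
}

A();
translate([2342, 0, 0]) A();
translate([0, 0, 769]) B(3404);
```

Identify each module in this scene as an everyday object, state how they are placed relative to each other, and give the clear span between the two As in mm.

Second table starts at x = 2342; first ends at x = 1062; clear span = 2342 − 1062 = 1280 mm.

A is a table. B is a beam. A beam spans the tops of two tables. The clear span between the two tables is 1280 mm.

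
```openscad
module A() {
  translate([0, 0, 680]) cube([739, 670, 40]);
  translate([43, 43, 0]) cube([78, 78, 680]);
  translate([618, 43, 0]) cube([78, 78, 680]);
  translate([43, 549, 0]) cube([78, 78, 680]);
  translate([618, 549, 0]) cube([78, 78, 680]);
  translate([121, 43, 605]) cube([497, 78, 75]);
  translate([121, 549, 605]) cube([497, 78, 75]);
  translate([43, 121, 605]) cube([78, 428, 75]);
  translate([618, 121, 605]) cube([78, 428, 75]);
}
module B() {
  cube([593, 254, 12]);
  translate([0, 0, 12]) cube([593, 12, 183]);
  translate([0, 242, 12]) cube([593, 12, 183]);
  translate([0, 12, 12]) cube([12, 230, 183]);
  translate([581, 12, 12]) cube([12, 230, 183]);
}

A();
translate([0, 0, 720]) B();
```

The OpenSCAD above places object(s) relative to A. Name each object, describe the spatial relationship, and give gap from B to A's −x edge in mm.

A is a table. B is an open box. The open box is on top of the table. The gap from the open box to the table's −x edge is 0 mm.

The open box's min-x is at 0; the table's min-x is 0; gap = 0 mm.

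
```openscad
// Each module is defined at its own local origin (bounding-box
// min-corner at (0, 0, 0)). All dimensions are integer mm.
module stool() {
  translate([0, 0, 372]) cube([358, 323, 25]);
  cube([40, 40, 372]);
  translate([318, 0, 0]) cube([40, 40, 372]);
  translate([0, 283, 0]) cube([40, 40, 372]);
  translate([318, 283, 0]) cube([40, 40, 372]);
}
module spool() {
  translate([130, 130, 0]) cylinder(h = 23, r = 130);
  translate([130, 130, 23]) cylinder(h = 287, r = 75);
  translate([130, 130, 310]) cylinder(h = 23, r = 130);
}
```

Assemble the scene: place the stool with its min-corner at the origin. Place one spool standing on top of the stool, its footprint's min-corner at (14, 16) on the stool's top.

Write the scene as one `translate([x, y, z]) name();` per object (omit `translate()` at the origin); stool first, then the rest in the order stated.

stool();
translate([14, 16, 397]) spool();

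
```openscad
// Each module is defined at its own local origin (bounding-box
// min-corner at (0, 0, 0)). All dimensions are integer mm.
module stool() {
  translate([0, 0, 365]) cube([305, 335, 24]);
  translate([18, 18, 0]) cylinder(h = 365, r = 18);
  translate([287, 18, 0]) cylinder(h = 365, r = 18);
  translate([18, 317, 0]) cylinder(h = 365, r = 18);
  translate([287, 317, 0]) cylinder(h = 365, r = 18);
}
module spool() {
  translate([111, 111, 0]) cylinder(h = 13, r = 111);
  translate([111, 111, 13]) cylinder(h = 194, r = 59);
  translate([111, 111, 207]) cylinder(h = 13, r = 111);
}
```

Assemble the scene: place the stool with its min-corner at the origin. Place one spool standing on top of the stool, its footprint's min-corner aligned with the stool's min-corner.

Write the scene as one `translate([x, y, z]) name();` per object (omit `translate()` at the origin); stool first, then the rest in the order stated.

stool();
translate([0, 0, 389]) spool();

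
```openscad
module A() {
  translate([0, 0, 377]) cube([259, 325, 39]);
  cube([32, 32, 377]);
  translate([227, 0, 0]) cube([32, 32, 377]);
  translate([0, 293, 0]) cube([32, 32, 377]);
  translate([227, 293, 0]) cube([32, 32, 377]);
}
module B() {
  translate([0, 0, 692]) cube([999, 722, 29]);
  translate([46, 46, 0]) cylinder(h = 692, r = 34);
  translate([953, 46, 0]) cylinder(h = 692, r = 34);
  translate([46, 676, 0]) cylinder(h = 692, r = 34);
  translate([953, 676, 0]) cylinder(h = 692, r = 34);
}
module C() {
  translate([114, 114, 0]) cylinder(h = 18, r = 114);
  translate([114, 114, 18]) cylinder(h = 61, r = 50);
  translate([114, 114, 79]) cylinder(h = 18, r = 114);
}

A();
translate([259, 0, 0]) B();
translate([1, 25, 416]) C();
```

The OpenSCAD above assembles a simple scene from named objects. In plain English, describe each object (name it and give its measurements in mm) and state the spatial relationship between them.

A is a four-legged stool. The seat is a 259×325×39 mm slab whose top surface is at z = 416 mm; four square legs, each 32×32 mm in cross-section, run from the floor (z = 0) to the underside of the seat, each flush with a corner of the seat.

B is a table with a 999×722 mm rectangular top, 29 mm thick, top surface at z = 721 mm, supported by four round legs of 68 mm diameter, each leg's bounding box inset 12 mm from the nearest pair of top edges, running from the floor.

C is a spool: two coaxial disc flanges of radius 114 mm and thickness 18 mm, joined by a core cylinder of radius 50 mm and height 61 mm. The lower flange rests on z = 0 and the three cylinders share a vertical axis.

The table is against the stool's +x side, with their −y faces flush. The spool is on top of the stool.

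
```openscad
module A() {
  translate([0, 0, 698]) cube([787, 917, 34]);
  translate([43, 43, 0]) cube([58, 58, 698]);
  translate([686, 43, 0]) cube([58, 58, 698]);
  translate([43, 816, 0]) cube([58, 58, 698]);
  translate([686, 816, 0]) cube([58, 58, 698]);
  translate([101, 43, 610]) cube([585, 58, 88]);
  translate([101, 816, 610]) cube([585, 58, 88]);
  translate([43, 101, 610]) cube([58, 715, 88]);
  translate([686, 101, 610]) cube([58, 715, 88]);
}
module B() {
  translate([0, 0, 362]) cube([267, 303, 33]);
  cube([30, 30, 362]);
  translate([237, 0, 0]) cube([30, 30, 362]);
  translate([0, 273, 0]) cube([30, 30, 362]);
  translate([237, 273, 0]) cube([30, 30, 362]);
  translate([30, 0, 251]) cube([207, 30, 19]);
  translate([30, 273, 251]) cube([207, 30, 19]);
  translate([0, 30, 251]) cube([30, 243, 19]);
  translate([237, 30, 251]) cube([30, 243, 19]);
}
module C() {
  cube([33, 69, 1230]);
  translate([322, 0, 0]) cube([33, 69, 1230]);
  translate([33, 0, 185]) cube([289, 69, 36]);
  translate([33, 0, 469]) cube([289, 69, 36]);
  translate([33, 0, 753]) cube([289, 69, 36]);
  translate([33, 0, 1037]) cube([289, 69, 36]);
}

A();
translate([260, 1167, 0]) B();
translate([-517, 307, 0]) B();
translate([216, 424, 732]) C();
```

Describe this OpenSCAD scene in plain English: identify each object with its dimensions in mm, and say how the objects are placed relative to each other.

A is a table: top 787 mm (x) × 917 mm (y), 34 mm thick, upper face at z = 732 mm, on four 58×58 mm square legs, each inset 43 mm from the nearest pair of top edges, running from z = 0 to the bottom of the top. Four apron rails, 58 mm thick and 88 mm tall, run between adjacent legs with their top edges flush with the underside of the top and their outer faces flush with the legs' outer faces.

B is a simple wooden stool: a rectangular seat 267 mm (x) by 303 mm (y), 33 mm thick, top face at z = 395 mm, on four square legs, each 30×30 mm in cross-section. The legs rest on z = 0, each flush with a corner of the seat. Four stretchers, 30 mm wide and 19 mm tall, connect adjacent legs with their undersides at z = 251 mm, each running between the inner faces of the legs it joins and aligned with the legs' outer faces on the other axis.

C is a straight ladder. Two 33×69 mm vertical rails, 1230 mm tall, stand 355 mm apart (outside-to-outside) with their front faces coplanar on the −y side. 4 rungs, each 69 mm deep and 36 mm tall, span between the inner faces of the rails, front faces flush with the rails. The lowest rung's underside is at z = 185 mm and rungs are spaced 284 mm apart (underside to underside).

Two stools sit around the table at the +y, −x sides. The ladder is on top of the table, centred.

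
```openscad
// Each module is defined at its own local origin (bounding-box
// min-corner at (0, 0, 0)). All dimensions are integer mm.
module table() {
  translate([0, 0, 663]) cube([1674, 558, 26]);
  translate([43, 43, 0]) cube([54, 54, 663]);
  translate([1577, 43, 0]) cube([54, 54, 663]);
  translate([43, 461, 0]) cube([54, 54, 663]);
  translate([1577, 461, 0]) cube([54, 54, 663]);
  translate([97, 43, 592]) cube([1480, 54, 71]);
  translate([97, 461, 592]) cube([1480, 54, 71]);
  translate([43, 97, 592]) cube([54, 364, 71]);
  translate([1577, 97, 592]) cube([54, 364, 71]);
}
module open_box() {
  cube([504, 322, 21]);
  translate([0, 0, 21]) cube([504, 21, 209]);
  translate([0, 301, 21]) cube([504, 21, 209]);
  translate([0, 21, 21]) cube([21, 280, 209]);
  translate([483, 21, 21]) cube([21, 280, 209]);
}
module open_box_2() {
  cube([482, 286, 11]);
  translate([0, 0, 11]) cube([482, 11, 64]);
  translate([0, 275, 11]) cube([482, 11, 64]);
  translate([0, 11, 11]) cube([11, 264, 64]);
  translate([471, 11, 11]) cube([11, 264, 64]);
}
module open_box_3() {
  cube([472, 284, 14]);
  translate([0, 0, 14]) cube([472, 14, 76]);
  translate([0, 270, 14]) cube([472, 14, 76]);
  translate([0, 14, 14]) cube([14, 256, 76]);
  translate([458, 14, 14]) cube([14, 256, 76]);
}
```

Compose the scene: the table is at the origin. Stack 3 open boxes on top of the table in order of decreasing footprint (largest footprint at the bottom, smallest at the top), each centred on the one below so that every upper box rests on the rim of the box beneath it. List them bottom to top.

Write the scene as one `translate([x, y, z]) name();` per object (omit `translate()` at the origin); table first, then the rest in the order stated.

table();
translate([585, 118, 689]) open_box();
translate([596, 136, 919]) open_box_2();
translate([601, 137, 994]) open_box_3();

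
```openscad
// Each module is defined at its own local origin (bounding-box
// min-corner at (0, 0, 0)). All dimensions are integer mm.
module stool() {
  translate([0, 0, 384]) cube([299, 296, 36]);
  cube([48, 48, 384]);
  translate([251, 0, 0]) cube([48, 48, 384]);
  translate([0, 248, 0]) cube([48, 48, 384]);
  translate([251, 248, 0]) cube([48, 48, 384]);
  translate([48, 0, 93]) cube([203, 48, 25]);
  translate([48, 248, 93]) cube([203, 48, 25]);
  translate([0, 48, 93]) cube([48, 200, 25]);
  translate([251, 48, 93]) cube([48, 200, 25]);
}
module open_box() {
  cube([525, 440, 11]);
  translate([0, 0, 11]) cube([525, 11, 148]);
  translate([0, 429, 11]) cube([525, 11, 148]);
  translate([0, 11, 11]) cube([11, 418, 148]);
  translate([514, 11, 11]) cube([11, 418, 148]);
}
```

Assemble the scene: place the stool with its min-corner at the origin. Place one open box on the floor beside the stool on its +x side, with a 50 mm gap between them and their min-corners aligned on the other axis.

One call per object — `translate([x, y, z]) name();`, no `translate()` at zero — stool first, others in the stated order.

stool();
translate([349, 0, 0]) open_box();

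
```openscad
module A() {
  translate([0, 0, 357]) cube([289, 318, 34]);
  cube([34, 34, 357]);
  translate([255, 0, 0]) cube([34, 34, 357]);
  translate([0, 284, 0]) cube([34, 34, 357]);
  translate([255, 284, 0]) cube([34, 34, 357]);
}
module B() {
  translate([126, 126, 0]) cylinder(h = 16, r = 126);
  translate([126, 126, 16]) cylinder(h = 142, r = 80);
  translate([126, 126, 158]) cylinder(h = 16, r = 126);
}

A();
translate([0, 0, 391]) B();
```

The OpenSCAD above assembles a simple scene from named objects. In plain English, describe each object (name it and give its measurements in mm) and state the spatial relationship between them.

A is a four-legged stool. The seat is a 289×318×34 mm slab whose top surface is at z = 391 mm; four square legs, each 34×34 mm in cross-section, run from the floor (z = 0) to the underside of the seat, each flush with a corner of the seat.

B is a spool: two coaxial disc flanges of radius 126 mm and thickness 16 mm, joined by a core cylinder of radius 80 mm and height 142 mm. The lower flange rests on z = 0 and the three cylinders share a vertical axis.

The spool is on top of the stool.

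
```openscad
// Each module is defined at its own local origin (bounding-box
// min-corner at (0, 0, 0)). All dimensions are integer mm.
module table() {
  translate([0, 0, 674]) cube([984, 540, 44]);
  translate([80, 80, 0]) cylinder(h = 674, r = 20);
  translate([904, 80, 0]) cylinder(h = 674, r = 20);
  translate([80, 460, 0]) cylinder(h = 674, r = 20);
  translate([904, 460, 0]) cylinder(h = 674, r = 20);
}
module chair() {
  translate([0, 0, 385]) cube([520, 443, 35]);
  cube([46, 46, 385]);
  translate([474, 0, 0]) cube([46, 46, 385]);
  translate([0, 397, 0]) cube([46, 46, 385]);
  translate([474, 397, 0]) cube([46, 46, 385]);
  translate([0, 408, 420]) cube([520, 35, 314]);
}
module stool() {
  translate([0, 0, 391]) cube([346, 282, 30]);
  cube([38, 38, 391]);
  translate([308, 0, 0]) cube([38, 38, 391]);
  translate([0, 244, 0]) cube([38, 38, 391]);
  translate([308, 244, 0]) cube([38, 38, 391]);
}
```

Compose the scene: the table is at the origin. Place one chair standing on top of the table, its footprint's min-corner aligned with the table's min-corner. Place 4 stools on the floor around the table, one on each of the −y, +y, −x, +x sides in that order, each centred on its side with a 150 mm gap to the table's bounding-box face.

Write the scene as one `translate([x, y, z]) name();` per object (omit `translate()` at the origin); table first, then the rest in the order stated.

table();
translate([0, 0, 718]) chair();
translate([319, -432, 0]) stool();
translate([319, 690, 0]) stool();
translate([-496, 129, 0]) stool();
translate([1134, 129, 0]) stool();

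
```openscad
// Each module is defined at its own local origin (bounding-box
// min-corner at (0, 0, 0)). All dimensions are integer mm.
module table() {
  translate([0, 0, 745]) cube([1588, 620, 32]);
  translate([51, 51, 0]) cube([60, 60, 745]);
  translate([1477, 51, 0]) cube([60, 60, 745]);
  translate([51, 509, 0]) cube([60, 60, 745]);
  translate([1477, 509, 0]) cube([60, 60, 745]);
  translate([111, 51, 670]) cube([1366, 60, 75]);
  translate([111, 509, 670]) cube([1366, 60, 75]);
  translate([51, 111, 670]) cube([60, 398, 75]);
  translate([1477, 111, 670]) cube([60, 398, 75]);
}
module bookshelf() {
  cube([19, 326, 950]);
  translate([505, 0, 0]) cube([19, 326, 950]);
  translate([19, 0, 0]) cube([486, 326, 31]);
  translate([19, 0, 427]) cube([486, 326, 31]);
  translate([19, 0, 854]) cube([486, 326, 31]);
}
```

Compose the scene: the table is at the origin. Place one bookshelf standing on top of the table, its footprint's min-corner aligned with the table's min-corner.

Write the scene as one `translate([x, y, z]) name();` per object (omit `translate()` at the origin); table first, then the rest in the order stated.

table();
translate([0, 0, 777]) bookshelf();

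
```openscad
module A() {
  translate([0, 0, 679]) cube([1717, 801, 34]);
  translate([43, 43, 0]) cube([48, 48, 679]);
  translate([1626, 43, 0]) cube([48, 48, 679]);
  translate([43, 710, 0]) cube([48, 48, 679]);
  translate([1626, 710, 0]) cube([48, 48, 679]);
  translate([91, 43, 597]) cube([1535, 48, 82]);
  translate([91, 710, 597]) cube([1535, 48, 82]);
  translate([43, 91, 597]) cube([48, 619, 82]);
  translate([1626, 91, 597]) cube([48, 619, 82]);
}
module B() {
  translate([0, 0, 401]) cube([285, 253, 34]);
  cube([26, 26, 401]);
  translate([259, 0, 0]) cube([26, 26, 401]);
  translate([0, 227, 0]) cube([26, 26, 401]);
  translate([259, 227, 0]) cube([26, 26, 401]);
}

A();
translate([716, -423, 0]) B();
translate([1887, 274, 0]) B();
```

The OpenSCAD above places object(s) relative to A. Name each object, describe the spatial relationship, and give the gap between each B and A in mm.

Each stool's nearest face is 170 mm from the table's bounding box.

A is a table. B is a stool. Two stools sit around the table at the −y, +x sides. The gap between each stool and the table is 170 mm.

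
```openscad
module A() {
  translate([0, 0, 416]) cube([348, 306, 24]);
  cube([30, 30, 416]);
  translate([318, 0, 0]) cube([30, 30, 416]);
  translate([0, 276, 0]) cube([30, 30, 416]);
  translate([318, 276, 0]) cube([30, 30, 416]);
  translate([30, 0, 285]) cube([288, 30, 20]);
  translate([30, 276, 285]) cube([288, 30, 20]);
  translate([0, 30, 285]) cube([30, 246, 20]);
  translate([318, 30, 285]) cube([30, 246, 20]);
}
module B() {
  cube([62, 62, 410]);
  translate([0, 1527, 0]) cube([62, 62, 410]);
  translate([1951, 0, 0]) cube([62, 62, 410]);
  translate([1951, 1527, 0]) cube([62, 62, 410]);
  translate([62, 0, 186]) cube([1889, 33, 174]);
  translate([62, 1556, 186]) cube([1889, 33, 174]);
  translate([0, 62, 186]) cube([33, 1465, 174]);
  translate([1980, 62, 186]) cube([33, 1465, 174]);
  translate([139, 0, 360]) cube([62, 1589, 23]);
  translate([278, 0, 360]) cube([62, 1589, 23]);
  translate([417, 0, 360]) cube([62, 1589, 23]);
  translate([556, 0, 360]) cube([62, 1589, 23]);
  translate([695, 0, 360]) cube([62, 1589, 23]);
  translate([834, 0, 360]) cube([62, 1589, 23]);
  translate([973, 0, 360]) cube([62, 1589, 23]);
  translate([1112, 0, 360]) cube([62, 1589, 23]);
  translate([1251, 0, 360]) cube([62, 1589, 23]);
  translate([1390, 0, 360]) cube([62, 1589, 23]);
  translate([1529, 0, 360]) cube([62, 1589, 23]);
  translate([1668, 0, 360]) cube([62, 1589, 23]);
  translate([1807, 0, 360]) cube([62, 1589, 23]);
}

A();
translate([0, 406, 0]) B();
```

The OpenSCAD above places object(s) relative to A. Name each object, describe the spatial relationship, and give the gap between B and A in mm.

A is a stool. B is a bed frame. The bed frame is on the floor beside the stool on its +y side. The gap between the bed frame and the stool is 100 mm.

The bed frame's nearest face is 100 mm from the stool's +y face.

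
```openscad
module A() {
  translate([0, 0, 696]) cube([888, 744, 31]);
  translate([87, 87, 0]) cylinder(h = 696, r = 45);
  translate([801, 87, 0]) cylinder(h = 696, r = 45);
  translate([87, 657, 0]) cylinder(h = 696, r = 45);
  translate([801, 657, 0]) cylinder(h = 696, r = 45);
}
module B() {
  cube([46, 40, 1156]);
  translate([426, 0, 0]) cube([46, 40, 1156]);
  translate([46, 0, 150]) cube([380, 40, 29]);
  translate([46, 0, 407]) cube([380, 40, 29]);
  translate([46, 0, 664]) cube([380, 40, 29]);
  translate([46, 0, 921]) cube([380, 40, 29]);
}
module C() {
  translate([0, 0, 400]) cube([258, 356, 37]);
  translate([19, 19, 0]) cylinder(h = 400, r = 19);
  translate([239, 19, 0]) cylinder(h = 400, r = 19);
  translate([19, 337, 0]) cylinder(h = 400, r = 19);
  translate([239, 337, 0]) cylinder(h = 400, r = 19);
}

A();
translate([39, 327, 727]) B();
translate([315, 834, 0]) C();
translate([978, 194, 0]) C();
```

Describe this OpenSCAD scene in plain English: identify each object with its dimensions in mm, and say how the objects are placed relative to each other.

A is a table: top 888 mm (x) × 744 mm (y), 31 mm thick, upper face at z = 727 mm, on four round legs of 90 mm diameter, each leg's bounding box inset 42 mm from the nearest pair of top edges, running from z = 0 to the bottom of the top.

B is a wooden ladder with two side rails of 46×40 mm section and 1156 mm height, set 472 mm apart overall. Between them run 4 rectangular rungs (40 mm deep, 29 mm thick), front faces flush with the rails' −y face. The bottom of the first rung is 150 mm above the floor and each subsequent rung is 257 mm higher than the one below.

C is a simple wooden stool: a rectangular seat 258 mm (x) by 356 mm (y), 37 mm thick, top face at z = 437 mm, on four round legs, each 38 mm in diameter. The legs rest on z = 0, each leg's axis is inset half a diameter from the nearest pair of seat edges (so the leg's bounding box is flush with the corner).

The ladder is on top of the table. Two stools sit around the table at the +y, +x sides.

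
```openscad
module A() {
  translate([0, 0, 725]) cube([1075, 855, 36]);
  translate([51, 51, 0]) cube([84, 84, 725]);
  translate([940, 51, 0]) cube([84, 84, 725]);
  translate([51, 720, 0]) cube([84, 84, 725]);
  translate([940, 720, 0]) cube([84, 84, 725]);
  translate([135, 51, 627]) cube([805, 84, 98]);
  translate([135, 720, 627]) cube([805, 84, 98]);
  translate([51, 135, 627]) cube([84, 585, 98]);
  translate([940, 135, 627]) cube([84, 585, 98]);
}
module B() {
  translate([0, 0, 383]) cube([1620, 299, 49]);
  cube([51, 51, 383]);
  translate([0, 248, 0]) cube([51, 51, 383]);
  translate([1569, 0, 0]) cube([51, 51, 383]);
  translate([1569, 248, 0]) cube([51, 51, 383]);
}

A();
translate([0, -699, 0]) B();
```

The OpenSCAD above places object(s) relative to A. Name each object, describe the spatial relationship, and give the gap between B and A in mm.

The bench's nearest face is 400 mm from the table's −y face.

A is a table. B is a bench. The bench is on the floor beside the table on its −y side. The gap between the bench and the table is 400 mm.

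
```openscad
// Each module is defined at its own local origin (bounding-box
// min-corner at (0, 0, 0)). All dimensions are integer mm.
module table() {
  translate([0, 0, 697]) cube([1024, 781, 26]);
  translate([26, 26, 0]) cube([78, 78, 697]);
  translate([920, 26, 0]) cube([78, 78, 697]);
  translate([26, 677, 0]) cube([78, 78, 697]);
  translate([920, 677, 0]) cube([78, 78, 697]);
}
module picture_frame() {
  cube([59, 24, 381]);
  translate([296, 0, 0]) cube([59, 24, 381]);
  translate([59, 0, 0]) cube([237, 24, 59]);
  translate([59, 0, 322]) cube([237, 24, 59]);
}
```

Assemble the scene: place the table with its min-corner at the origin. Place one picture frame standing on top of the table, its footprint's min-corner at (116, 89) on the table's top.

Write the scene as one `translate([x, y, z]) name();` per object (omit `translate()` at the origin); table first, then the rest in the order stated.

table();
translate([116, 89, 723]) picture_frame();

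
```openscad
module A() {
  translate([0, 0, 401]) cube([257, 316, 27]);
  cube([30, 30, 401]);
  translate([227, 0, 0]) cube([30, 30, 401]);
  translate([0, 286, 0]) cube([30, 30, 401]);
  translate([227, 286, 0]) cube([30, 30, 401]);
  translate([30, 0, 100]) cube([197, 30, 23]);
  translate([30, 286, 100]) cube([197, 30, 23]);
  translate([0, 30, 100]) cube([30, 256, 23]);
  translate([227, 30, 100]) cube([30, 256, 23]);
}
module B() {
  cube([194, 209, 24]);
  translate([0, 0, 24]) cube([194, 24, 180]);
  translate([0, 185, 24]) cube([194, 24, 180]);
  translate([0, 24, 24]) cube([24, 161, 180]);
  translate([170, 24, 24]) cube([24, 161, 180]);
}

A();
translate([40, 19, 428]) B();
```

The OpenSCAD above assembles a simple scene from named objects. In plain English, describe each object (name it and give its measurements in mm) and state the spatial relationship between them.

A is a four-legged stool. The seat is 257×316 mm, 27 mm thick, top at z = 428 mm. It stands on four square legs, each 30×30 mm in cross-section, from z = 0 to the seat underside, each flush with a corner of the seat. Four stretchers, 30 mm wide and 23 mm tall, connect adjacent legs with their undersides at z = 100 mm, each running between the inner faces of the legs it joins and aligned with the legs' outer faces on the other axis.

B is an open-topped rectangular box: outside dimensions 194×209×204 mm, with a uniform wall and base thickness of 24 mm. The base is a full 194×209 slab on the floor; four walls sit on top of the base. The front and back walls (the −y and +y sides) span the full width; the two side walls fit between them.

The open box is on top of the stool.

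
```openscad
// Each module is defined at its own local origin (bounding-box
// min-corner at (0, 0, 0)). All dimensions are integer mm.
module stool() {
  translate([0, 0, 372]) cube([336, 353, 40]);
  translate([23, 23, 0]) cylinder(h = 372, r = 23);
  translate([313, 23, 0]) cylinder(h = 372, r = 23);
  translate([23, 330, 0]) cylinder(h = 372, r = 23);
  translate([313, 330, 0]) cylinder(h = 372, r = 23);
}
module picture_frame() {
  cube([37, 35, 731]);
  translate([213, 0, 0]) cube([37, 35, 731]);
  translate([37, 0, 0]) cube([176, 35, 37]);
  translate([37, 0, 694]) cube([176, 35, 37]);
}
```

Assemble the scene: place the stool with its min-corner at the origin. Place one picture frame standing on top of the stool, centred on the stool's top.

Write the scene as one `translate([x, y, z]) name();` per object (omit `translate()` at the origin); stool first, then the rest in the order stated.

stool();
translate([43, 159, 412]) picture_frame();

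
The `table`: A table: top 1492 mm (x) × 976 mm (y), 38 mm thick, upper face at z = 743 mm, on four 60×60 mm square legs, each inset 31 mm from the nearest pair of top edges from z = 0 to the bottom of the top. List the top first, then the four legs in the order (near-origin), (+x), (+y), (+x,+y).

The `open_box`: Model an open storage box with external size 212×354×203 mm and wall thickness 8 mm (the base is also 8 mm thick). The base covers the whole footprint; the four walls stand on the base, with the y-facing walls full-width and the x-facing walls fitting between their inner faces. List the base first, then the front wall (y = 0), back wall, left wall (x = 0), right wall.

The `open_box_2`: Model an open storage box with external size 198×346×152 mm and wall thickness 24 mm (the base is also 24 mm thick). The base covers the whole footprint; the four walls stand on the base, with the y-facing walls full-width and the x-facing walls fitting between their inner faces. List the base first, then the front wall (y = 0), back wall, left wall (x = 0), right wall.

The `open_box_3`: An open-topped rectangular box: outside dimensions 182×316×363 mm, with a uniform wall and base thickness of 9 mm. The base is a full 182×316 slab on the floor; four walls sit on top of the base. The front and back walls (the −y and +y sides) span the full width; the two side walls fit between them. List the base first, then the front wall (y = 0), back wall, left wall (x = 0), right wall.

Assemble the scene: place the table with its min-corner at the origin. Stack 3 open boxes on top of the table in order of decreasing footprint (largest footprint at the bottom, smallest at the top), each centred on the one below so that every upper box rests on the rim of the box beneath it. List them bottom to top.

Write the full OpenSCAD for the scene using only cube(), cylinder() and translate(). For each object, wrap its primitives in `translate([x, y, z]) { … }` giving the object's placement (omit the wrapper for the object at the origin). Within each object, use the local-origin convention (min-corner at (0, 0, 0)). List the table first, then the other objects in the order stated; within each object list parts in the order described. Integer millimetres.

translate([0, 0, 705]) cube([1492, 976, 38]);
translate([31, 31, 0]) cube([60, 60, 705]);
translate([1401, 31, 0]) cube([60, 60, 705]);
translate([31, 885, 0]) cube([60, 60, 705]);
translate([1401, 885, 0]) cube([60, 60, 705]);
translate([640, 311, 743]) {
  cube([212, 354, 8]);
  translate([0, 0, 8]) cube([212, 8, 195]);
  translate([0, 346, 8]) cube([212, 8, 195]);
  translate([0, 8, 8]) cube([8, 338, 195]);
  translate([204, 8, 8]) cube([8, 338, 195]);
}
translate([647, 315, 946]) {
  cube([198, 346, 24]);
  translate([0, 0, 24]) cube([198, 24, 128]);
  translate([0, 322, 24]) cube([198, 24, 128]);
  translate([0, 24, 24]) cube([24, 298, 128]);
  translate([174, 24, 24]) cube([24, 298, 128]);
}
translate([655, 330, 1098]) {
  cube([182, 316, 9]);
  translate([0, 0, 9]) cube([182, 9, 354]);
  translate([0, 307, 9]) cube([182, 9, 354]);
  translate([0, 9, 9]) cube([9, 298, 354]);
  translate([173, 9, 9]) cube([9, 298, 354]);
}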